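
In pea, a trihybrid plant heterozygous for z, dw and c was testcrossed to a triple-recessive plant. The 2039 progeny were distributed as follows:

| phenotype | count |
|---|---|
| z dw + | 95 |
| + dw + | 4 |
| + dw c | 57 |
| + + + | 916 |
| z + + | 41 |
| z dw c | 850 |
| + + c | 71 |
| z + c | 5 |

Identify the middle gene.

The two most frequent reciprocal classes, z dw c and + + +, are the parental types, so the F1 was z dw c / + + +.
The two rarest classes, z + c and + dw +, are the double crossovers. Comparing them with the parentals, only the dw allele has switched, so dw is the middle locus and the order is c – dw – z.

dw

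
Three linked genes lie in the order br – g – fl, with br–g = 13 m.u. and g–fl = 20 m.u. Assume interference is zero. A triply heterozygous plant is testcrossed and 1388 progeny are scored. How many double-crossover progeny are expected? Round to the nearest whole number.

36

Map distances give recombination frequencies of 0.130 and 0.200 for the two intervals.
With no interference, expected double-crossover frequency = 0.130 × 0.200 = 0.02600.
Expected number = 0.02600 × 1388 = 36.09 ≈ 36.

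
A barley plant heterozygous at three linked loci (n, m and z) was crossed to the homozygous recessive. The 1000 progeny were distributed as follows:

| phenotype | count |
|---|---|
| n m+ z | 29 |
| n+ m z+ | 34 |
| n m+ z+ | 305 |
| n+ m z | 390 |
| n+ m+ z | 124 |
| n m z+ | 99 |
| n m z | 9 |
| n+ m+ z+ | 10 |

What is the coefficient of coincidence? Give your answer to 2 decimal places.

The two most frequent reciprocal classes, n+ m z and n m+ z+, are the parental types, so the F1 was n+ m z / n m+ z+.
The two rarest classes, n m z and n+ m+ z+, are the double crossovers. Comparing them with the parentals, only the n allele has switched, so n is the middle locus and the order is m – n – z.
m–n: (223 + 19)/1000 = 0.2420; n–z: (63 + 19)/1000 = 0.0820.
Expected DCO frequency = 0.2420 × 0.0820 ≈ 0.01984; observed = 19/1000 ≈ 0.01900.
Coefficient of coincidence = 0.01900/0.01984 ≈ 0.96.

0.96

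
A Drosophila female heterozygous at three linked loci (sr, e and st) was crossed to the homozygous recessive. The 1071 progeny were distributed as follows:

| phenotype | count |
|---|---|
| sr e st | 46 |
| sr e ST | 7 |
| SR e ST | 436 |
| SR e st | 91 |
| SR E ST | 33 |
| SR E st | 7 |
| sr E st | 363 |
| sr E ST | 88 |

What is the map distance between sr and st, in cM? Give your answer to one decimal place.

The two most frequent reciprocal classes, SR e ST and sr E st, are the parental types, so the F1 was SR e ST / sr E st.
The two rarest classes, sr e ST and SR E st, are the double crossovers. Comparing them with the parentals, only the sr allele has switched, so sr is the middle locus and the order is st – sr – e.
Crossovers in the st–sr interval produce the single-crossover classes SR e st and sr E ST (91 + 88 = 179) plus the double crossovers (14).
RF(st–sr) = (179 + 14) / 1071 = 193/1071 = 0.1802 → 18.0 cM.

18.0 cM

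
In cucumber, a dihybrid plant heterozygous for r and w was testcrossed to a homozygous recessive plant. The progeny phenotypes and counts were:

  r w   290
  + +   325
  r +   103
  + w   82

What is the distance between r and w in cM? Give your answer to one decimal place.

The two most frequent classes, + + (325) and r w (290), are the parental types, so the F1 was + + / r w.
The recombinant classes are + w and r +: 82 + 103 = 185.
Recombination frequency = 185/800 = 0.2313 ≈ 23.1%, i.e. 23.1 cM.

23.1 cM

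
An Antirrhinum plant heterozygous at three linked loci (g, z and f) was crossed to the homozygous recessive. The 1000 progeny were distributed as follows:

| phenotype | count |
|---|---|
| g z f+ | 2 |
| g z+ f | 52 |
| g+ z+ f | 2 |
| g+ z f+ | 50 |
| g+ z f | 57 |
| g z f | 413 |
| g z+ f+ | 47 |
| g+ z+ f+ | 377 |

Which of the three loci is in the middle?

f

The two most frequent reciprocal classes, g+ z+ f+ and g z f, are the parental types, so the F1 was g+ z+ f+ / g z f.
The two rarest classes, g+ z+ f and g z f+, are the double crossovers. Comparing them with the parentals, only the f allele has switched, so f is the middle locus and the order is g – f – z.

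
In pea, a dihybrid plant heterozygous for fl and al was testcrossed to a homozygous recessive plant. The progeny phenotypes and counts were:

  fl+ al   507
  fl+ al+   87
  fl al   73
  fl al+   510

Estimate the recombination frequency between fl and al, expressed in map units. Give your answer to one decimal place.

The two most frequent classes, fl+ al (507) and fl al+ (510), are the parental types, so the F1 was fl+ al / fl al+.
The recombinant classes are fl+ al+ and fl al: 87 + 73 = 160.
Recombination frequency = 160/1177 = 0.1359 ≈ 13.6%, i.e. 13.6 map units.

13.6 map units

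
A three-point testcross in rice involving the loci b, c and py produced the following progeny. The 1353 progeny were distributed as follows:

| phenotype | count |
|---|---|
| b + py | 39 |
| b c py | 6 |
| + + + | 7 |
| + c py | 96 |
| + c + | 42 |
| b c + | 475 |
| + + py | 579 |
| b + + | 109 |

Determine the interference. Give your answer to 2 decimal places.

The two most frequent reciprocal classes, + + py and b c +, are the parental types, so the F1 was + + py / b c +.
The two rarest classes, + + + and b c py, are the double crossovers. Comparing them with the parentals, only the py allele has switched, so py is the middle locus and the order is b – py – c.
b–py: (81 + 13)/1353 = 0.0695; py–c: (205 + 13)/1353 = 0.1611.
Expected DCO frequency = 0.0695 × 0.1611 ≈ 0.01120; observed = 13/1353 ≈ 0.00961.
Coefficient of coincidence = 0.00961/0.01120 ≈ 0.86; interference = 1 − 0.86 = 0.14.

0.14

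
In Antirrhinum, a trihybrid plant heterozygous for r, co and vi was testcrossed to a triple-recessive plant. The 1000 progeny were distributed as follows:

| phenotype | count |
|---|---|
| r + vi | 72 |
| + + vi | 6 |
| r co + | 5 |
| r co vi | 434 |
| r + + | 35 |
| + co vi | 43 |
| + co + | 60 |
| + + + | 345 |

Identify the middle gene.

The two most frequent reciprocal classes, + + + and r co vi, are the parental types, so the F1 was + + + / r co vi.
The two rarest classes, + + vi and r co +, are the double crossovers. Comparing them with the parentals, only the vi allele has switched, so vi is the middle locus and the order is co – vi – r.

vi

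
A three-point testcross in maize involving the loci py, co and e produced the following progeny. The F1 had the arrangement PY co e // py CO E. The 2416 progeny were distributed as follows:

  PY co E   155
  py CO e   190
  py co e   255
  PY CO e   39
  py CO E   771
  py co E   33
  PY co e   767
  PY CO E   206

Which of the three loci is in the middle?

co

The two rarest classes, PY CO e and py co E, are the double crossovers. Comparing them with the parentals, only the co allele has switched, so co is the middle locus and the order is e – co – py.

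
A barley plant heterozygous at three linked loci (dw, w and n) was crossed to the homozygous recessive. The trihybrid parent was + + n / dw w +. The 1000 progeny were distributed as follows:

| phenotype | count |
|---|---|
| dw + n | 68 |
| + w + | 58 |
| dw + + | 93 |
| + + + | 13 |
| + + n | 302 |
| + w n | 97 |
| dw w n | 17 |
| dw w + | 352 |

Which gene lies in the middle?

n

The two rarest classes, + + + and dw w n, are the double crossovers. Comparing them with the parentals, only the n allele has switched, so n is the middle locus and the order is w – n – dw.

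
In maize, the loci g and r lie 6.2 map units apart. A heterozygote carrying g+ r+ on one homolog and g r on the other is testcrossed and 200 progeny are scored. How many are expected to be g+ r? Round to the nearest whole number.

6

A map distance of 6.2 map units corresponds to a recombination frequency of 0.062.
The F1 is g+ r+ / g r, so g+ r is a recombinant gamete class with expected frequency r/2 = 0.062/2 = 0.0310.
Expected number = 0.0310 × 200 = 6.20 ≈ 6.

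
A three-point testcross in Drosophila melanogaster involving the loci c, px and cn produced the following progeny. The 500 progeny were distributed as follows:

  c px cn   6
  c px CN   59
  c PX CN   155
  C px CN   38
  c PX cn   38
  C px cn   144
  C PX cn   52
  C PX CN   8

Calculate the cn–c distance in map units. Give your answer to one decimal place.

18.0 map units

The two most frequent reciprocal classes, c PX CN and C px cn, are the parental types, so the F1 was c PX CN / C px cn.
The two rarest classes, C PX CN and c px cn, are the double crossovers. Comparing them with the parentals, only the c allele has switched, so c is the middle locus and the order is cn – c – px.
Crossovers in the cn–c interval produce the single-crossover classes c PX cn and C px CN (38 + 38 = 76) plus the double crossovers (14).
RF(cn–c) = (76 + 14) / 500 = 90/500 = 0.1800 → 18.0 map units.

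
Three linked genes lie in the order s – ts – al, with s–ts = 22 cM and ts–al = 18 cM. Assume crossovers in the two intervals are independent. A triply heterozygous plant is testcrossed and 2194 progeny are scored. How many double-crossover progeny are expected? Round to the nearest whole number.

87

Map distances give recombination frequencies of 0.220 and 0.180 for the two intervals.
With no interference, expected double-crossover frequency = 0.220 × 0.180 = 0.03960.
Expected number = 0.03960 × 2194 = 86.88 ≈ 87.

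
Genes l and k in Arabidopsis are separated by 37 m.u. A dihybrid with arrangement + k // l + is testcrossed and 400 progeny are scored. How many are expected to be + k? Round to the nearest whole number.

A map distance of 37 m.u. corresponds to a recombination frequency of 0.370.
The F1 is + k / l +, so + k is a parental gamete class with expected frequency (1 − r)/2 = 0.630/2 = 0.3150.
Expected number = 0.3150 × 400 = 126.00 ≈ 126.

126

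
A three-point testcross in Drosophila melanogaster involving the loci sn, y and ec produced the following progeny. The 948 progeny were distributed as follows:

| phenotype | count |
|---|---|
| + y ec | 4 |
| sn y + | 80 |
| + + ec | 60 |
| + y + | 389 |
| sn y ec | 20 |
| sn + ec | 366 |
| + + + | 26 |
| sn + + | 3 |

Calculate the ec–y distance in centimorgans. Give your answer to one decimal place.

5.6 centimorgans

The two most frequent reciprocal classes, + y + and sn + ec, are the parental types, so the F1 was + y + / sn + ec.
The two rarest classes, + y ec and sn + +, are the double crossovers. Comparing them with the parentals, only the ec allele has switched, so ec is the middle locus and the order is sn – ec – y.
Crossovers in the ec–y interval produce the single-crossover classes + + + and sn y ec (26 + 20 = 46) plus the double crossovers (7).
RF(ec–y) = (46 + 7) / 948 = 53/948 = 0.0559 → 5.6 centimorgans.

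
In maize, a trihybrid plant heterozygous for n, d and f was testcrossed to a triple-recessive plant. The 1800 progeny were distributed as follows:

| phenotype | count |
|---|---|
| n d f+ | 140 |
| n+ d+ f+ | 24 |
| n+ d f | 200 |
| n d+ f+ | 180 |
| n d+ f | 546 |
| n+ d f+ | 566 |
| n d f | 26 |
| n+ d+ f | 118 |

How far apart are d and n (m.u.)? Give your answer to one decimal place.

The two most frequent reciprocal classes, n+ d f+ and n d+ f, are the parental types, so the F1 was n+ d f+ / n d+ f.
The two rarest classes, n+ d+ f+ and n d f, are the double crossovers. Comparing them with the parentals, only the d allele has switched, so d is the middle locus and the order is f – d – n.
Crossovers in the d–n interval produce the single-crossover classes n d f+ and n+ d+ f (140 + 118 = 258) plus the double crossovers (50).
RF(d–n) = (258 + 50) / 1800 = 308/1800 = 0.1711 → 17.1 m.u.

17.1 m.u.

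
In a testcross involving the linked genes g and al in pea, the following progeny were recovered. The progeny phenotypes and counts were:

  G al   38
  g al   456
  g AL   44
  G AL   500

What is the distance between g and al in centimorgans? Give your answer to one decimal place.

7.9 centimorgans

The two most frequent classes, G AL (500) and g al (456), are the parental types, so the F1 was G AL / g al.
The recombinant classes are G al and g AL: 38 + 44 = 82.
Recombination frequency = 82/1038 = 0.0790 ≈ 7.9%, i.e. 7.9 centimorgans.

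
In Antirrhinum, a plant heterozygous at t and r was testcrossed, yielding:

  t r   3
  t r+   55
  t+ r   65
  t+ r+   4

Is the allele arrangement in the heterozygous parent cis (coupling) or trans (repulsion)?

The two most frequent classes are t+ r (65) and t r+ (55); these are the parental (non-recombinant) types.
So the F1 carried t+ r on one chromosome and t r+ on the other — the recessive alleles are on opposite chromosomes (trans / repulsion).

trans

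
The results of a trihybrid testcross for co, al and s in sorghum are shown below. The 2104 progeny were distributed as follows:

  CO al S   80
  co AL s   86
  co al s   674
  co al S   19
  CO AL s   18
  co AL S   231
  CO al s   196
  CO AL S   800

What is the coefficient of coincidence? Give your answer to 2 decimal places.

0.83

The two most frequent reciprocal classes, co al s and CO AL S, are the parental types, so the F1 was co al s / CO AL S.
The two rarest classes, co al S and CO AL s, are the double crossovers. Comparing them with the parentals, only the s allele has switched, so s is the middle locus and the order is co – s – al.
co–s: (427 + 37)/2104 = 0.2205; s–al: (166 + 37)/2104 = 0.0965.
Expected DCO frequency = 0.2205 × 0.0965 ≈ 0.02128; observed = 37/2104 ≈ 0.01759.
Coefficient of coincidence = 0.01759/0.02128 ≈ 0.83.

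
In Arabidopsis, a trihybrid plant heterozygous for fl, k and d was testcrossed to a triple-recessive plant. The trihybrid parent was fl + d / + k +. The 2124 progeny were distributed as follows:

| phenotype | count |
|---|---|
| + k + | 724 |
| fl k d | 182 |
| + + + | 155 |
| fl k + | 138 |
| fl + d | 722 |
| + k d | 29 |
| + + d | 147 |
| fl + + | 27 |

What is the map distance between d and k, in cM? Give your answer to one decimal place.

The two rarest classes, fl + + and + k d, are the double crossovers. Comparing them with the parentals, only the d allele has switched, so d is the middle locus and the order is fl – d – k.
Crossovers in the d–k interval produce the single-crossover classes fl k d and + + + (182 + 155 = 337) plus the double crossovers (56).
RF(d–k) = (337 + 56) / 2124 = 393/2124 = 0.1850 → 18.5 cM.

18.5 cM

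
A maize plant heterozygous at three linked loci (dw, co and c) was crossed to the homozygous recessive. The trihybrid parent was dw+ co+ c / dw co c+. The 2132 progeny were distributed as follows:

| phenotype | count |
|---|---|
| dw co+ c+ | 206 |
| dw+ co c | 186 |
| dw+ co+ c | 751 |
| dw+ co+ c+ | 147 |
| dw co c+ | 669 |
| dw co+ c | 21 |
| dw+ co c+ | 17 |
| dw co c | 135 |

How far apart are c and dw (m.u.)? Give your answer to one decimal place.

The two rarest classes, dw co+ c and dw+ co c+, are the double crossovers. Comparing them with the parentals, only the dw allele has switched, so dw is the middle locus and the order is c – dw – co.
Crossovers in the c–dw interval produce the single-crossover classes dw+ co+ c+ and dw co c (147 + 135 = 282) plus the double crossovers (38).
RF(c–dw) = (282 + 38) / 2132 = 320/2132 = 0.1501 → 15.0 m.u.

15.0 m.u.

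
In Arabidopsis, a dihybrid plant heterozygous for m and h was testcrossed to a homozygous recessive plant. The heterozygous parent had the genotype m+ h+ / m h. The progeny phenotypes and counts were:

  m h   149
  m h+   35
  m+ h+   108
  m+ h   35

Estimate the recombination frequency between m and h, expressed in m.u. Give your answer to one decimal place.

The recombinant classes are m+ h and m h+: 35 + 35 = 70.
Recombination frequency = 70/327 = 0.2141 ≈ 21.4%, i.e. 21.4 m.u.

21.4 m.u.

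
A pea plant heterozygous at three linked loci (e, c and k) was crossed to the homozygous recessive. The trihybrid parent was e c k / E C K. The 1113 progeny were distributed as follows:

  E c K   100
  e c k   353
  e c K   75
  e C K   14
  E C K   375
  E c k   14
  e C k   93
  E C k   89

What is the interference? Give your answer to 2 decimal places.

The two rarest classes, E c k and e C K, are the double crossovers. Comparing them with the parentals, only the e allele has switched, so e is the middle locus and the order is k – e – c.
k–e: (164 + 28)/1113 = 0.1725; e–c: (193 + 28)/1113 = 0.1986.
Expected DCO frequency = 0.1725 × 0.1986 ≈ 0.03426; observed = 28/1113 ≈ 0.02516.
Coefficient of coincidence = 0.02516/0.03426 ≈ 0.73; interference = 1 − 0.73 = 0.27.

0.27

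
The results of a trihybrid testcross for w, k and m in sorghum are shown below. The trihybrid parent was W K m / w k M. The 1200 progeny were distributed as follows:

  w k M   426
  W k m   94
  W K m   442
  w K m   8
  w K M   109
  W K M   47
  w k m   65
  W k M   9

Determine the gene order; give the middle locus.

w

The two rarest classes, w K m and W k M, are the double crossovers. Comparing them with the parentals, only the w allele has switched, so w is the middle locus and the order is m – w – k.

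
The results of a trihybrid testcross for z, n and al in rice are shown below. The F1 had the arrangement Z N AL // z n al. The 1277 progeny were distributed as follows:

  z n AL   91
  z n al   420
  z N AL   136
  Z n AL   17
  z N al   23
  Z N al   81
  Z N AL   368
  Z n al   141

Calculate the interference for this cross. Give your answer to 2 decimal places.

0.24

The two rarest classes, Z n AL and z N al, are the double crossovers. Comparing them with the parentals, only the n allele has switched, so n is the middle locus and the order is z – n – al.
z–n: (277 + 40)/1277 = 0.2482; n–al: (172 + 40)/1277 = 0.1660.
Expected DCO frequency = 0.2482 × 0.1660 ≈ 0.04120; observed = 40/1277 ≈ 0.03132.
Coefficient of coincidence = 0.03132/0.04120 ≈ 0.76; interference = 1 − 0.76 = 0.24.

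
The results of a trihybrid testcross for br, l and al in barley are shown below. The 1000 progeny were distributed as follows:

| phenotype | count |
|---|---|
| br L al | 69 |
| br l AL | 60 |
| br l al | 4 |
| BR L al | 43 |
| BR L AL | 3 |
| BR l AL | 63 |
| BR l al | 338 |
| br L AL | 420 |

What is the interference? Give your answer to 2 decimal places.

The two most frequent reciprocal classes, BR l al and br L AL, are the parental types, so the F1 was BR l al / br L AL.
The two rarest classes, br l al and BR L AL, are the double crossovers. Comparing them with the parentals, only the br allele has switched, so br is the middle locus and the order is l – br – al.
l–br: (103 + 7)/1000 = 0.1100; br–al: (132 + 7)/1000 = 0.1390.
Expected DCO frequency = 0.1100 × 0.1390 ≈ 0.01529; observed = 7/1000 ≈ 0.00700.
Coefficient of coincidence = 0.00700/0.01529 ≈ 0.46; interference = 1 − 0.46 = 0.54.

0.54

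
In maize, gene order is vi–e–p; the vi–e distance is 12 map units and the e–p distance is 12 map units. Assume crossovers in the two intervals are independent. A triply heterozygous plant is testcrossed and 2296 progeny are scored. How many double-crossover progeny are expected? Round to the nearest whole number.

33

Map distances give recombination frequencies of 0.120 and 0.120 for the two intervals.
With no interference, expected double-crossover frequency = 0.120 × 0.120 = 0.01440.
Expected number = 0.01440 × 2296 = 33.06 ≈ 33.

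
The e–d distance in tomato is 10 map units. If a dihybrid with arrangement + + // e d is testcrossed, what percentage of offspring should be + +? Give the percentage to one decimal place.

45.0%

A map distance of 10 map units corresponds to a recombination frequency of 0.100.
The F1 is + + / e d, so + + is a parental gamete class with expected frequency (1 − r)/2 = 0.900/2 = 0.4500.
That is 0.4500 = 45.0% of the progeny.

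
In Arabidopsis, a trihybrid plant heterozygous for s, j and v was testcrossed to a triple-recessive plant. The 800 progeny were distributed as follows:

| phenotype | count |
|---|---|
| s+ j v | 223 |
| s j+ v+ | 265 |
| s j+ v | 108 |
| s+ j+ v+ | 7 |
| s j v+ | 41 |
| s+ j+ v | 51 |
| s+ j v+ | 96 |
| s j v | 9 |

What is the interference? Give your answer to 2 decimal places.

0.46

The two most frequent reciprocal classes, s+ j v and s j+ v+, are the parental types, so the F1 was s+ j v / s j+ v+.
The two rarest classes, s j v and s+ j+ v+, are the double crossovers. Comparing them with the parentals, only the s allele has switched, so s is the middle locus and the order is v – s – j.
v–s: (204 + 16)/800 = 0.2750; s–j: (92 + 16)/800 = 0.1350.
Expected DCO frequency = 0.2750 × 0.1350 ≈ 0.03713; observed = 16/800 ≈ 0.02000.
Coefficient of coincidence = 0.02000/0.03713 ≈ 0.54; interference = 1 − 0.54 = 0.46.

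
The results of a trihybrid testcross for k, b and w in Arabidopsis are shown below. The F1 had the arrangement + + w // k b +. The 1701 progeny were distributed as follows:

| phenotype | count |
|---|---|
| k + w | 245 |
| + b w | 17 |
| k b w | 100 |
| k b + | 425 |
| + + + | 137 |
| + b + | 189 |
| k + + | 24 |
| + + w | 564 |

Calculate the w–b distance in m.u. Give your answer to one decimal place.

The two rarest classes, + b w and k + +, are the double crossovers. Comparing them with the parentals, only the b allele has switched, so b is the middle locus and the order is w – b – k.
Crossovers in the w–b interval produce the single-crossover classes + + + and k b w (137 + 100 = 237) plus the double crossovers (41).
RF(w–b) = (237 + 41) / 1701 = 278/1701 = 0.1634 → 16.3 m.u.

16.3 m.u.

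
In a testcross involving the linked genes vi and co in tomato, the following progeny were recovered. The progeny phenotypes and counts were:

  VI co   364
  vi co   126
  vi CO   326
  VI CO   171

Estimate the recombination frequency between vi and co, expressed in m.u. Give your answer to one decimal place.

30.1 m.u.

The two most frequent classes, VI co (364) and vi CO (326), are the parental types, so the F1 was VI co / vi CO.
The recombinant classes are VI CO and vi co: 171 + 126 = 297.
Recombination frequency = 297/987 = 0.3009 ≈ 30.1%, i.e. 30.1 m.u.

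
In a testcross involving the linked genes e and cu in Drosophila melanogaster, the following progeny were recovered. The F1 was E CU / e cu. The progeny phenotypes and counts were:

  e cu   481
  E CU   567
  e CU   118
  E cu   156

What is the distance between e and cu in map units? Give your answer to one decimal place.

The recombinant classes are E cu and e CU: 156 + 118 = 274.
Recombination frequency = 274/1322 = 0.2073 ≈ 20.7%, i.e. 20.7 map units.

20.7 map units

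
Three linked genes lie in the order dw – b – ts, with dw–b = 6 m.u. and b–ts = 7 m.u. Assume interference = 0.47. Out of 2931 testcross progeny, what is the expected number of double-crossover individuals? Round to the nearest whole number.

7

Map distances give recombination frequencies of 0.060 and 0.070 for the two intervals.
With interference 0.47 (so coincidence = 0.53), expected double-crossover frequency = 0.060 × 0.070 × 0.53 = 0.00223.
Expected number = 0.00223 × 2931 = 6.52 ≈ 7.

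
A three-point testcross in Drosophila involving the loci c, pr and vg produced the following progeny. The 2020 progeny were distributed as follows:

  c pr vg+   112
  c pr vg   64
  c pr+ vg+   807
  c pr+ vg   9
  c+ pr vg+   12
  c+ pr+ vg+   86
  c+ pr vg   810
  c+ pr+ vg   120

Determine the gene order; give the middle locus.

vg

The two most frequent reciprocal classes, c pr+ vg+ and c+ pr vg, are the parental types, so the F1 was c pr+ vg+ / c+ pr vg.
The two rarest classes, c pr+ vg and c+ pr vg+, are the double crossovers. Comparing them with the parentals, only the vg allele has switched, so vg is the middle locus and the order is c – vg – pr.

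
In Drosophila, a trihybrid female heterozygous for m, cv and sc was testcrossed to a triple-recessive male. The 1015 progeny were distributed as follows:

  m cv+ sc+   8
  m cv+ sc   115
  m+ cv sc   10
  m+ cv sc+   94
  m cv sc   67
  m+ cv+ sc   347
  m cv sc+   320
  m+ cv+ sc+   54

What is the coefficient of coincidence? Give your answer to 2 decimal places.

0.58

The two most frequent reciprocal classes, m+ cv+ sc and m cv sc+, are the parental types, so the F1 was m+ cv+ sc / m cv sc+.
The two rarest classes, m+ cv sc and m cv+ sc+, are the double crossovers. Comparing them with the parentals, only the cv allele has switched, so cv is the middle locus and the order is sc – cv – m.
sc–cv: (121 + 18)/1015 = 0.1369; cv–m: (209 + 18)/1015 = 0.2236.
Expected DCO frequency = 0.1369 × 0.2236 ≈ 0.03061; observed = 18/1015 ≈ 0.01773.
Coefficient of coincidence = 0.01773/0.03061 ≈ 0.58.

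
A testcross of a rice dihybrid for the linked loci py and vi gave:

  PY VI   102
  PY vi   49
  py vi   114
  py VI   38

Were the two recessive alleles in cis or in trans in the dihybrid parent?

cis

The two most frequent classes are PY VI (102) and py vi (114); these are the parental (non-recombinant) types.
So the F1 carried PY VI on one chromosome and py vi on the other — the recessive alleles are on the same chromosome (cis / coupling).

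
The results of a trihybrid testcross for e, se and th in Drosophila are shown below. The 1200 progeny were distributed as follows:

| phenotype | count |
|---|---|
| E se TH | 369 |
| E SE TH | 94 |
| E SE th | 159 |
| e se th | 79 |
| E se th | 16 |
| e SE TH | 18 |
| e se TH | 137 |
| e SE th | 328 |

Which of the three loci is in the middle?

th

The two most frequent reciprocal classes, E se TH and e SE th, are the parental types, so the F1 was E se TH / e SE th.
The two rarest classes, E se th and e SE TH, are the double crossovers. Comparing them with the parentals, only the th allele has switched, so th is the middle locus and the order is e – th – se.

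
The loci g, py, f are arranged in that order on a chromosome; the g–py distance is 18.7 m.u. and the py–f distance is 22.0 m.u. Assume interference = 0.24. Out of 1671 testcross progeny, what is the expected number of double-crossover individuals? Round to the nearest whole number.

Map distances give recombination frequencies of 0.187 and 0.220 for the two intervals.
With interference 0.24 (so coincidence = 0.76), expected double-crossover frequency = 0.187 × 0.220 × 0.76 = 0.03127.
Expected number = 0.03127 × 1671 = 52.25 ≈ 52.

52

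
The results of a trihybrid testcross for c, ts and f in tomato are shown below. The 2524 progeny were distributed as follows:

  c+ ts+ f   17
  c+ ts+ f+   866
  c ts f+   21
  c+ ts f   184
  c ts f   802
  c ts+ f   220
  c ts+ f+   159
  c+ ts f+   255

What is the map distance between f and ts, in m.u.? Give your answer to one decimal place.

20.3 m.u.

The two most frequent reciprocal classes, c+ ts+ f+ and c ts f, are the parental types, so the F1 was c+ ts+ f+ / c ts f.
The two rarest classes, c+ ts+ f and c ts f+, are the double crossovers. Comparing them with the parentals, only the f allele has switched, so f is the middle locus and the order is ts – f – c.
Crossovers in the ts–f interval produce the single-crossover classes c+ ts f+ and c ts+ f (255 + 220 = 475) plus the double crossovers (38).
RF(ts–f) = (475 + 38) / 2524 = 513/2524 = 0.2032 → 20.3 m.u.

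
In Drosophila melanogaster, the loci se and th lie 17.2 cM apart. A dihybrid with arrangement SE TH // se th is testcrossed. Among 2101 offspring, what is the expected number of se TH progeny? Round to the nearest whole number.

A map distance of 17.2 cM corresponds to a recombination frequency of 0.172.
The F1 is SE TH / se th, so se TH is a recombinant gamete class with expected frequency r/2 = 0.172/2 = 0.0860.
Expected number = 0.0860 × 2101 = 180.69 ≈ 181.

181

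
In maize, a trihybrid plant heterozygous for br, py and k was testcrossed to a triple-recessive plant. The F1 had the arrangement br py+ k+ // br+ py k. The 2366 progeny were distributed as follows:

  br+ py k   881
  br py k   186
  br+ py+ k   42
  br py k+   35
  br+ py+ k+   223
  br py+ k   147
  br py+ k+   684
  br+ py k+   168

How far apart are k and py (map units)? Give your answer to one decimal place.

16.6 map units

The two rarest classes, br py k+ and br+ py+ k, are the double crossovers. Comparing them with the parentals, only the py allele has switched, so py is the middle locus and the order is br – py – k.
Crossovers in the py–k interval produce the single-crossover classes br py+ k and br+ py k+ (147 + 168 = 315) plus the double crossovers (77).
RF(py–k) = (315 + 77) / 2366 = 392/2366 = 0.1657 → 16.6 map units.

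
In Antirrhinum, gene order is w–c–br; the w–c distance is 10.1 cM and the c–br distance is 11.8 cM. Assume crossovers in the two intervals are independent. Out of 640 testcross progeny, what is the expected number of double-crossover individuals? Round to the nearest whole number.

Map distances give recombination frequencies of 0.101 and 0.118 for the two intervals.
With no interference, expected double-crossover frequency = 0.101 × 0.118 = 0.01192.
Expected number = 0.01192 × 640 = 7.63 ≈ 8.

8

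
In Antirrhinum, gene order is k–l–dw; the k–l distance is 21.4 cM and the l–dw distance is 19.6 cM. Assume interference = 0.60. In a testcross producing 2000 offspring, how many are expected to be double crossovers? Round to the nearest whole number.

34

Map distances give recombination frequencies of 0.214 and 0.196 for the two intervals.
With interference 0.60 (so coincidence = 0.40), expected double-crossover frequency = 0.214 × 0.196 × 0.40 = 0.01678.
Expected number = 0.01678 × 2000 = 33.56 ≈ 34.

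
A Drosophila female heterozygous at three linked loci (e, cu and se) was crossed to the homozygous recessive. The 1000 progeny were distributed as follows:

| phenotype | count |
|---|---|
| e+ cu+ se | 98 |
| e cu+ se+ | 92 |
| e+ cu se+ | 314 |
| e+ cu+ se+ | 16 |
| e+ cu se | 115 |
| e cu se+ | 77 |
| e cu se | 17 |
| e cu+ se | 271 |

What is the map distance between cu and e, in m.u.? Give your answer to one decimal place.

20.8 m.u.

The two most frequent reciprocal classes, e+ cu se+ and e cu+ se, are the parental types, so the F1 was e+ cu se+ / e cu+ se.
The two rarest classes, e+ cu+ se+ and e cu se, are the double crossovers. Comparing them with the parentals, only the cu allele has switched, so cu is the middle locus and the order is e – cu – se.
Crossovers in the e–cu interval produce the single-crossover classes e cu se+ and e+ cu+ se (77 + 98 = 175) plus the double crossovers (33).
RF(e–cu) = (175 + 33) / 1000 = 208/1000 = 0.2080 → 20.8 m.u.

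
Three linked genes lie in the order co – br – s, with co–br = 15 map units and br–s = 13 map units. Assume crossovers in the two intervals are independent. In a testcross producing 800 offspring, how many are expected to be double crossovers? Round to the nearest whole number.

16

Map distances give recombination frequencies of 0.150 and 0.130 for the two intervals.
With no interference, expected double-crossover frequency = 0.150 × 0.130 = 0.01950.
Expected number = 0.01950 × 800 = 15.60 ≈ 16.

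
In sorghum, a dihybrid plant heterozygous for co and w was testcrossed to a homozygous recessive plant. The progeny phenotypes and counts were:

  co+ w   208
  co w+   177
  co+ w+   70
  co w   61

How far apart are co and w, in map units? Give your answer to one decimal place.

The two most frequent classes, co+ w (208) and co w+ (177), are the parental types, so the F1 was co+ w / co w+.
The recombinant classes are co+ w+ and co w: 70 + 61 = 131.
Recombination frequency = 131/516 = 0.2539 ≈ 25.4%, i.e. 25.4 map units.

25.4 map units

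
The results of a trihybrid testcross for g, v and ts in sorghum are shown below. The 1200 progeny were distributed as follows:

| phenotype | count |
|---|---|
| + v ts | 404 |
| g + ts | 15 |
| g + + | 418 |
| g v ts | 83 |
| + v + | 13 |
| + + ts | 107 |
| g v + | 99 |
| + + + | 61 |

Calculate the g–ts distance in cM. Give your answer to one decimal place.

14.3 cM

The two most frequent reciprocal classes, + v ts and g + +, are the parental types, so the F1 was + v ts / g + +.
The two rarest classes, + v + and g + ts, are the double crossovers. Comparing them with the parentals, only the ts allele has switched, so ts is the middle locus and the order is v – ts – g.
Crossovers in the ts–g interval produce the single-crossover classes g v ts and + + + (83 + 61 = 144) plus the double crossovers (28).
RF(ts–g) = (144 + 28) / 1200 = 172/1200 = 0.1433 → 14.3 cM.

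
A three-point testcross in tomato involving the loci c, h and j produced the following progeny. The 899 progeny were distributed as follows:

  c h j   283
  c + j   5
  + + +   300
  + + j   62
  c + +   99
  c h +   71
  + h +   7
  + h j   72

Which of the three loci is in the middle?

h

The two most frequent reciprocal classes, + + + and c h j, are the parental types, so the F1 was + + + / c h j.
The two rarest classes, + h + and c + j, are the double crossovers. Comparing them with the parentals, only the h allele has switched, so h is the middle locus and the order is j – h – c.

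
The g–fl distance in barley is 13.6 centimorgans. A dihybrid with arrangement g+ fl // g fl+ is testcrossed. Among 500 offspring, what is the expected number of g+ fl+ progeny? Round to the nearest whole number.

34

A map distance of 13.6 centimorgans corresponds to a recombination frequency of 0.136.
The F1 is g+ fl / g fl+, so g+ fl+ is a recombinant gamete class with expected frequency r/2 = 0.136/2 = 0.0680.
Expected number = 0.0680 × 500 = 34.00 ≈ 34.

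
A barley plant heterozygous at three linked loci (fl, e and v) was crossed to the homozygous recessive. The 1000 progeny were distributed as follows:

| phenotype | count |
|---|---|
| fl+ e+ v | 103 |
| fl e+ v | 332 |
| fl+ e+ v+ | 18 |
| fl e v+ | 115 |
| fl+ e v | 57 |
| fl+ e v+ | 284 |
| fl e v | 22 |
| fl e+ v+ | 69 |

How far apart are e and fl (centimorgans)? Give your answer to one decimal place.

25.8 centimorgans

The two most frequent reciprocal classes, fl e+ v and fl+ e v+, are the parental types, so the F1 was fl e+ v / fl+ e v+.
The two rarest classes, fl e v and fl+ e+ v+, are the double crossovers. Comparing them with the parentals, only the e allele has switched, so e is the middle locus and the order is v – e – fl.
Crossovers in the e–fl interval produce the single-crossover classes fl+ e+ v and fl e v+ (103 + 115 = 218) plus the double crossovers (40).
RF(e–fl) = (218 + 40) / 1000 = 258/1000 = 0.2580 → 25.8 centimorgans.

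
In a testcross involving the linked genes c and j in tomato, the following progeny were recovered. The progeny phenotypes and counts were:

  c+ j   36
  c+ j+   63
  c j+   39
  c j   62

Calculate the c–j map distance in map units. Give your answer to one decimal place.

The two most frequent classes, c+ j+ (63) and c j (62), are the parental types, so the F1 was c+ j+ / c j.
The recombinant classes are c+ j and c j+: 36 + 39 = 75.
Recombination frequency = 75/200 = 0.3750 ≈ 37.5%, i.e. 37.5 map units.

37.5 map units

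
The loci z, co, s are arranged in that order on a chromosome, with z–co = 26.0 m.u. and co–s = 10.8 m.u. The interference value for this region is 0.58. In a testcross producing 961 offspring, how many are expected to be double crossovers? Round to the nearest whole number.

11

Map distances give recombination frequencies of 0.260 and 0.108 for the two intervals.
With interference 0.58 (so coincidence = 0.42), expected double-crossover frequency = 0.260 × 0.108 × 0.42 = 0.01179.
Expected number = 0.01179 × 961 = 11.33 ≈ 11.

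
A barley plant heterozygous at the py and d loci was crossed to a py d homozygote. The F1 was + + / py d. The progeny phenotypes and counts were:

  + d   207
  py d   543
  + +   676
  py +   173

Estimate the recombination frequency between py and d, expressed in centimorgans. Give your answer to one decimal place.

The recombinant classes are + d and py +: 207 + 173 = 380.
Recombination frequency = 380/1599 = 0.2376 ≈ 23.8%, i.e. 23.8 centimorgans.

23.8 centimorgans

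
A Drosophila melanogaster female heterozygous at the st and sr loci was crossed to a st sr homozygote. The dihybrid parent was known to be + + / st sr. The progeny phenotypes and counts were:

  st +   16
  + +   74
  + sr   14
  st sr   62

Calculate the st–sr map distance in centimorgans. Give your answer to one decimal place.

The recombinant classes are + sr and st +: 14 + 16 = 30.
Recombination frequency = 30/166 = 0.1807 ≈ 18.1%, i.e. 18.1 centimorgans.

18.1 centimorgans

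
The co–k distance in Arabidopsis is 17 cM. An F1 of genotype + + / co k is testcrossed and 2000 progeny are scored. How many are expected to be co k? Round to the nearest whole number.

830

A map distance of 17 cM corresponds to a recombination frequency of 0.170.
The F1 is + + / co k, so co k is a parental gamete class with expected frequency (1 − r)/2 = 0.830/2 = 0.4150.
Expected number = 0.4150 × 2000 = 830.00 ≈ 830.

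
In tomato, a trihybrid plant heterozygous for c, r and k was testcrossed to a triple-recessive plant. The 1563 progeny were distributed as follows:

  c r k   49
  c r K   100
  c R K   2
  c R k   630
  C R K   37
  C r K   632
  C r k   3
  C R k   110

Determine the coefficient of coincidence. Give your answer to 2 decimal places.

0.40

The two most frequent reciprocal classes, C r K and c R k, are the parental types, so the F1 was C r K / c R k.
The two rarest classes, C r k and c R K, are the double crossovers. Comparing them with the parentals, only the k allele has switched, so k is the middle locus and the order is c – k – r.
c–k: (210 + 5)/1563 = 0.1376; k–r: (86 + 5)/1563 = 0.0582.
Expected DCO frequency = 0.1376 × 0.0582 ≈ 0.00801; observed = 5/1563 ≈ 0.00320.
Coefficient of coincidence = 0.00320/0.00801 ≈ 0.40.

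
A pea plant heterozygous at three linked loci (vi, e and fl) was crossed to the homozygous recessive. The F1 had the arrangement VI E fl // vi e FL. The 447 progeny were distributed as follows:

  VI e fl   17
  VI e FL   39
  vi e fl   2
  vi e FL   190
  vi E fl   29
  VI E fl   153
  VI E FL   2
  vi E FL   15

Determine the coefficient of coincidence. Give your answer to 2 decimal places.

0.69

The two rarest classes, VI E FL and vi e fl, are the double crossovers. Comparing them with the parentals, only the fl allele has switched, so fl is the middle locus and the order is vi – fl – e.
vi–fl: (68 + 4)/447 = 0.1611; fl–e: (32 + 4)/447 = 0.0805.
Expected DCO frequency = 0.1611 × 0.0805 ≈ 0.01297; observed = 4/447 ≈ 0.00895.
Coefficient of coincidence = 0.00895/0.01297 ≈ 0.69.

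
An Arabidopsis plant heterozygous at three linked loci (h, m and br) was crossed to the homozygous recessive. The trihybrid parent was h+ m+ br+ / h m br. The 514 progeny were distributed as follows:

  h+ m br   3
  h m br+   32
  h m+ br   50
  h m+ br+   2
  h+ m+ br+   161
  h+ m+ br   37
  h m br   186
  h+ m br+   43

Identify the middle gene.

The two rarest classes, h m+ br+ and h+ m br, are the double crossovers. Comparing them with the parentals, only the h allele has switched, so h is the middle locus and the order is br – h – m.

h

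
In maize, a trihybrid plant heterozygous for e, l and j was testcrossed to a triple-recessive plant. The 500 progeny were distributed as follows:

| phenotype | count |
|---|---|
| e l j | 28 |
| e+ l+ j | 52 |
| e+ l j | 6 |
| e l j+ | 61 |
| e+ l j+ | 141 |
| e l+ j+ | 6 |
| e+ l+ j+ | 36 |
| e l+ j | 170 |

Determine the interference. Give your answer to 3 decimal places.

The two most frequent reciprocal classes, e+ l j+ and e l+ j, are the parental types, so the F1 was e+ l j+ / e l+ j.
The two rarest classes, e+ l j and e l+ j+, are the double crossovers. Comparing them with the parentals, only the j allele has switched, so j is the middle locus and the order is l – j – e.
l–j: (64 + 12)/500 = 0.1520; j–e: (113 + 12)/500 = 0.2500.
Expected DCO frequency = 0.1520 × 0.2500 ≈ 0.03800; observed = 12/500 ≈ 0.02400.
Coefficient of coincidence = 0.02400/0.03800 ≈ 0.632; interference = 1 − 0.632 = 0.368.

0.368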